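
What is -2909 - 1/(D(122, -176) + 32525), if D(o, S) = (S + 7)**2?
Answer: -177699175/61086 ≈ -2909.0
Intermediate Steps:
D(o, S) = (7 + S)**2
-2909 - 1/(D(122, -176) + 32525) = -2909 - 1/((7 - 176)**2 + 32525) = -2909 - 1/((-169)**2 + 32525) = -2909 - 1/(28561 + 32525) = -2909 - 1/61086 = -177699175/61086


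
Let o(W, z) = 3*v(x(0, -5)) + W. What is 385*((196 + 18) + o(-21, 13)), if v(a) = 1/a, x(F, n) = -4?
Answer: 296065/4 ≈ 74016.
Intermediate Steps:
o(W, z) = -¾ + W (o(W, z) = 3/(-4) + W = 3*(-¼) + W = -¾ + W)
385*((196 + 18) + o(-21, 13)) = 385*((196 + 18) + (-¾ - 21)) = 385*(214 - 87/4) = 385*(769/4) = 296065/4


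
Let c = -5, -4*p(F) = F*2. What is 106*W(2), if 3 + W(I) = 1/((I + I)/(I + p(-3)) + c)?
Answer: -9328/27 ≈ -345.48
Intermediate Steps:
p(F) = -F/2 (p(F) = -F*2/4 = -F/2)
W(I) = -3 + 1/(-5 + 2*I/(3/2 + I)) (W(I) = -3 + 1/((I + I)/(I - 1/2*(-3)) - 5) = -3 + 1/((2*I)/(I + 3/2) - 5) = -3 + 1/((2*I)/(3/2 + I) - 5) = -3 + 1/(2*I/(3/2 + I) - 5) = -3 + 1/(-5 + 2*I/(3/2 + I)))
106*W(2) = 106*(4*(12 + 5*2)/(3*(-5 - 2*2))) = 106*(4*(12 + 10)/(3*(-5 - 4))) = 106*((4/3)*22/(-9)) = 106*((4/3)*(-1/9)*22) = 106*(-88/27) = -9328/27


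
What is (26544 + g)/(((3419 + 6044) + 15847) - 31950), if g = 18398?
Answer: -22471/3320 ≈ -6.7684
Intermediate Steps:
(26544 + g)/(((3419 + 6044) + 15847) - 31950) = (26544 + 18398)/(((3419 + 6044) + 15847) - 31950) = 44942/((9463 + 15847) - 31950) = 44942/(25310 - 31950) = 44942/(-6640) = 44942*(-1/6640) = -22471/3320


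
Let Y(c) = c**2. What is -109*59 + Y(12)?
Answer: -6287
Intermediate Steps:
-109*59 + Y(12) = -109*59 + 12**2 = -6431 + 144 = -6287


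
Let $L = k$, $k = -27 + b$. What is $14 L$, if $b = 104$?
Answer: $1078$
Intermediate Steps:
$k = 77$ ($k = -27 + 104 = 77$)
$L = 77$
$14 L = 14 \cdot 77 = 1078$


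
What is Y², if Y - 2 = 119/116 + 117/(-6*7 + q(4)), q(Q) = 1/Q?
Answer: 18740241/375274384 ≈ 0.049937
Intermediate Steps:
Y = 4329/19372 (Y = 2 + (119/116 + 117/(-6*7 + 1/4)) = 2 + (119*(1/116) + 117/(-42 + ¼)) = 2 + (119/116 + 117/(-167/4)) = 2 + (119/116 + 117*(-4/167)) = 2 + (119/116 - 468/167) = 2 - 34415/19372 = 4329/19372 ≈ 0.22347)
Y² = (4329/19372)² = 18740241/375274384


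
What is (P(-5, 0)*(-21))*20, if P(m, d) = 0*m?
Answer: 0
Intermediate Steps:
P(m, d) = 0
(P(-5, 0)*(-21))*20 = (0*(-21))*20 = 0*20 = 0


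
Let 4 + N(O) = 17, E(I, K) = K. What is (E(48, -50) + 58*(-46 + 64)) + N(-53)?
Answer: 1007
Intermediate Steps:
N(O) = 13 (N(O) = -4 + 17 = 13)
(E(48, -50) + 58*(-46 + 64)) + N(-53) = (-50 + 58*(-46 + 64)) + 13 = (-50 + 58*18) + 13 = (-50 + 1044) + 13 = 994 + 13 = 1007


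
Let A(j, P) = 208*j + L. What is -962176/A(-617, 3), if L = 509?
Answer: 962176/127827 ≈ 7.5272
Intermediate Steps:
A(j, P) = 509 + 208*j (A(j, P) = 208*j + 509 = 509 + 208*j)
-962176/A(-617, 3) = -962176/(509 + 208*(-617)) = -962176/(509 - 128336) = -962176/(-127827) = -962176*(-1/127827) = 962176/127827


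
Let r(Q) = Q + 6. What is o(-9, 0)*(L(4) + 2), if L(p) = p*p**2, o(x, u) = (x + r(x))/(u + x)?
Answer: 88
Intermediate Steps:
r(Q) = 6 + Q
o(x, u) = (6 + 2*x)/(u + x) (o(x, u) = (x + (6 + x))/(u + x) = (6 + 2*x)/(u + x))
L(p) = p**3
o(-9, 0)*(L(4) + 2) = (2*(3 - 9)/(0 - 9))*(4**3 + 2) = (2*(-6)/(-9))*(64 + 2) = (2*(-1/9)*(-6))*66 = (4/3)*66 = 88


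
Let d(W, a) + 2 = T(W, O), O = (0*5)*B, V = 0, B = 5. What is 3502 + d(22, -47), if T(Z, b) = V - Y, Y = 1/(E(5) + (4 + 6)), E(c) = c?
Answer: 52499/15 ≈ 3499.9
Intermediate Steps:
O = 0 (O = (0*5)*5 = 0*5 = 0)
Y = 1/15 (Y = 1/(5 + (4 + 6)) = 1/(5 + 10) = 1/15 ≈ 0.066667)
T(Z, b) = -1/15 (T(Z, b) = 0 - 1*1/15 = 0 - 1/15 = -1/15)
d(W, a) = -31/15 (d(W, a) = -2 - 1/15 = -31/15)
3502 + d(22, -47) = 3502 - 31/15 = 52499/15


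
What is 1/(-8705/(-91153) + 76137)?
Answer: 91153/6940124666 ≈ 1.3134e-5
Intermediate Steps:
1/(-8705/(-91153) + 76137) = 1/(-8705*(-1/91153) + 76137) = 1/(8705/91153 + 76137) = 1/(6940124666/91153) = 91153/6940124666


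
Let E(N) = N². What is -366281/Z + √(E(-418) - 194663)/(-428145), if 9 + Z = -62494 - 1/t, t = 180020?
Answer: 65937905620/11251790061 - I*√19939/428145 ≈ 5.8602 - 0.00032981*I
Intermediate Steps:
Z = -11251790061/180020 (Z = -9 + (-62494 - 1/180020) = -9 - 11250169881/180020 = -11251790061/180020 ≈ -62503.)
-366281/Z + √(E(-418) - 194663)/(-428145) = -366281/(-11251790061/180020) + √((-418)² - 194663)/(-428145) = -366281*(-180020/11251790061) + √(174724 - 194663)*(-1/428145) = 65937905620/11251790061 + √(-19939)*(-1/428145) = 65937905620/11251790061 + (I*√19939)*(-1/428145) = 65937905620/11251790061 - I*√19939/428145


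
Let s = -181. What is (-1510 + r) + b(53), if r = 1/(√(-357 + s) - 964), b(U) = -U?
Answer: -726665753/464917 - I*√538/929834 ≈ -1563.0 - 2.4945e-5*I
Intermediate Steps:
r = 1/(-964 + I*√538) (r = 1/(√(-357 - 181) - 964) = 1/(√(-538) - 964) = 1/(I*√538 - 964) = 1/(-964 + I*√538) ≈ -0.0010367 - 2.495e-5*I)
(-1510 + r) + b(53) = (-1510 + (-482/464917 - I*√538/929834)) - 1*53 = (-702025152/464917 - I*√538/929834) - 53 = -726665753/464917 - I*√538/929834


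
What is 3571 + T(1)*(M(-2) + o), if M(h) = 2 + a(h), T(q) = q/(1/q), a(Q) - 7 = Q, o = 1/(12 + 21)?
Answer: 118075/33 ≈ 3578.0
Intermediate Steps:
o = 1/33 ≈ 0.030303
a(Q) = 7 + Q
T(q) = q² (T(q) = q*q = q²)
M(h) = 9 + h (M(h) = 2 + (7 + h) = 9 + h)
3571 + T(1)*(M(-2) + o) = 3571 + 1²*((9 - 2) + 1/33) = 3571 + 1*(7 + 1/33) = 3571 + 1*(232/33) = 3571 + 232/33 = 118075/33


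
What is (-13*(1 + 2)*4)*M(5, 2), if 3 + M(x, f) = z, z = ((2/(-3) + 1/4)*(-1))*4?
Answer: 208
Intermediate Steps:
z = 5/3 (z = ((2*(-⅓) + 1*(¼))*(-1))*4 = ((-⅔ + ¼)*(-1))*4 = -5/12*(-1)*4 = (5/12)*4 = 5/3 ≈ 1.6667)
M(x, f) = -4/3 (M(x, f) = -3 + 5/3 = -4/3)
(-13*(1 + 2)*4)*M(5, 2) = -13*(1 + 2)*4*(-4/3) = -39*4*(-4/3) = -13*12*(-4/3) = -156*(-4/3) = 208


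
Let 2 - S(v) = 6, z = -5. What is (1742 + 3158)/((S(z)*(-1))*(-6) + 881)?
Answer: 4900/857 ≈ 5.7176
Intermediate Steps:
S(v) = -4 (S(v) = 2 - 1*6 = 2 - 6 = -4)
(1742 + 3158)/((S(z)*(-1))*(-6) + 881) = (1742 + 3158)/(-4*(-1)*(-6) + 881) = 4900/(4*(-6) + 881) = 4900/(-24 + 881) = 4900/857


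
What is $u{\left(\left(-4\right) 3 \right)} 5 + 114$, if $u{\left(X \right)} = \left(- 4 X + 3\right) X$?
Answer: $-2946$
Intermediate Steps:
$u{\left(X \right)} = X \left(3 - 4 X\right)$ ($u{\left(X \right)} = \left(3 - 4 X\right) X = X \left(3 - 4 X\right)$)
$u{\left(\left(-4\right) 3 \right)} 5 + 114 = \left(-4\right) 3 \left(3 - 4 \left(\left(-4\right) 3\right)\right) 5 + 114 = - 12 \left(3 - -48\right) 5 + 114 = - 12 \left(3 + 48\right) 5 + 114 = \left(-12\right) 51 \cdot 5 + 114 = \left(-612\right) 5 + 114 = -3060 + 114 = -2946$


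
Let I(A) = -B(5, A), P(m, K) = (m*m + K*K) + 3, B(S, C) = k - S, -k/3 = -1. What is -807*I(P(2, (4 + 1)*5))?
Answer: -1614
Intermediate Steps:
k = 3 (k = -3*(-1) = 3)
B(S, C) = 3 - S
P(m, K) = 3 + K**2 + m**2 (P(m, K) = (m**2 + K**2) + 3 = (K**2 + m**2) + 3 = 3 + K**2 + m**2)
I(A) = 2 (I(A) = -(3 - 1*5) = -(3 - 5) = -1*(-2) = 2)
-807*I(P(2, (4 + 1)*5)) = -807*2 = -1614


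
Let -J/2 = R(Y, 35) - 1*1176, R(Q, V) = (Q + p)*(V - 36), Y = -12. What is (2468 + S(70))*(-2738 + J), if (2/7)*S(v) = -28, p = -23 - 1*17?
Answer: -1161300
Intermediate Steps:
p = -40 (p = -23 - 17 = -40)
S(v) = -98 (S(v) = (7/2)*(-28) = -98)
R(Q, V) = (-40 + Q)*(-36 + V) (R(Q, V) = (Q - 40)*(V - 36) = (-40 + Q)*(-36 + V))
J = 2248 (J = -2*((1440 - 40*35 - 36*(-12) - 12*35) - 1*1176) = -2*((1440 - 1400 + 432 - 420) - 1176) = -2*(52 - 1176) = -2*(-1124) = 2248)
(2468 + S(70))*(-2738 + J) = (2468 - 98)*(-2738 + 2248) = 2370*(-490) = -1161300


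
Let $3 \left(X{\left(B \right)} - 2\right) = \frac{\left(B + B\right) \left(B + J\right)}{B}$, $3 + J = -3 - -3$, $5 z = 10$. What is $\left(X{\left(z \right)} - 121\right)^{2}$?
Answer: $\frac{128881}{9} \approx 14320.0$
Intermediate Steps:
$z = 2$ ($z = \frac{1}{5} \cdot 10 = 2$)
$J = -3$ ($J = -3 - 0 = -3 + \left(-3 + 3\right) = -3 + 0 = -3$)
$X{\left(B \right)} = \frac{2 B}{3}$ ($X{\left(B \right)} = 2 + \frac{\left(B + B\right) \left(B - 3\right) \frac{1}{B}}{3} = 2 + \frac{2 B \left(-3 + B\right) \frac{1}{B}}{3} = 2 + \frac{-6 + 2 B}{3} = 2 + \left(-2 + \frac{2 B}{3}\right) = \frac{2 B}{3}$)
$\left(X{\left(z \right)} - 121\right)^{2} = \left(\frac{2}{3} \cdot 2 - 121\right)^{2} = \left(\frac{4}{3} - 121\right)^{2} = \left(- \frac{359}{3}\right)^{2} = \frac{128881}{9}$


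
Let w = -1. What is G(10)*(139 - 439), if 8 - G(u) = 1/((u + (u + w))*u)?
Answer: -45570/19 ≈ -2398.4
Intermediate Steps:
G(u) = 8 - 1/(u*(-1 + 2*u)) (G(u) = 8 - 1/((u + (u - 1))*u) = 8 - 1/((u + (-1 + u))*u) = 8 - 1/((-1 + 2*u)*u) = 8 - 1/(u*(-1 + 2*u)))
G(10)*(139 - 439) = ((-1 - 8*10 + 16*10²)/(10*(-1 + 2*10)))*(139 - 439) = ((-1 - 80 + 16*100)/(10*(-1 + 20)))*(-300) = ((⅒)*(-1 - 80 + 1600)/19)*(-300) = ((⅒)*(1/19)*1519)*(-300) = (1519/190)*(-300) = -45570/19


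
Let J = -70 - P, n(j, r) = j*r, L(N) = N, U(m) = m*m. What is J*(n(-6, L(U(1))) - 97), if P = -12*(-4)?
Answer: 12154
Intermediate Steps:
U(m) = m²
P = 48
J = -118 (J = -70 - 1*48 = -70 - 48 = -118)
J*(n(-6, L(U(1))) - 97) = -118*(-6*1² - 97) = -118*(-6*1 - 97) = -118*(-6 - 97) = -118*(-103) = 12154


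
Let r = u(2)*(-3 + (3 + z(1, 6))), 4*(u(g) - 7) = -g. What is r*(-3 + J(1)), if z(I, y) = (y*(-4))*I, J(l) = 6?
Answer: -468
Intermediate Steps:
z(I, y) = -4*I*y (z(I, y) = (-4*y)*I = -4*I*y)
u(g) = 7 - g/4 (u(g) = 7 + (-g)/4 = 7 - g/4)
r = -156 (r = (7 - ¼*2)*(-3 + (3 - 4*1*6)) = (7 - ½)*(-3 + (3 - 24)) = 13*(-3 - 21)/2 = (13/2)*(-24) = -156)
r*(-3 + J(1)) = -156*(-3 + 6) = -156*3 = -468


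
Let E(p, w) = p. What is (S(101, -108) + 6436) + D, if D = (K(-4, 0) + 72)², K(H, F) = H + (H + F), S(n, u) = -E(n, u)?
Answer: 10431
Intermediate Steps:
S(n, u) = -n
K(H, F) = F + 2*H (K(H, F) = H + (F + H) = F + 2*H)
D = 4096 (D = ((0 + 2*(-4)) + 72)² = ((0 - 8) + 72)² = (-8 + 72)² = 64² = 4096)
(S(101, -108) + 6436) + D = (-1*101 + 6436) + 4096 = (-101 + 6436) + 4096 = 6335 + 4096 = 10431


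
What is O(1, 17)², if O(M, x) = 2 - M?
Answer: 1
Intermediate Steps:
O(1, 17)² = (2 - 1*1)² = (2 - 1)² = 1² = 1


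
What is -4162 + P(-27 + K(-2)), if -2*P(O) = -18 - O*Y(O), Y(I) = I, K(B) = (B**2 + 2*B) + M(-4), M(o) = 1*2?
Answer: -7681/2 ≈ -3840.5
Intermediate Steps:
M(o) = 2
K(B) = 2 + B**2 + 2*B (K(B) = (B**2 + 2*B) + 2 = 2 + B**2 + 2*B)
P(O) = 9 + O**2/2 (P(O) = -(-18 - O*O)/2 = -(-18 - O**2)/2 = 9 + O**2/2)
-4162 + P(-27 + K(-2)) = -4162 + (9 + (-27 + (2 + (-2)**2 + 2*(-2)))**2/2) = -4162 + (9 + (-27 + (2 + 4 - 4))**2/2) = -4162 + (9 + (-27 + 2)**2/2) = -4162 + (9 + (1/2)*(-25)**2) = -4162 + (9 + (1/2)*625) = -4162 + (9 + 625/2) = -4162 + 643/2 = -7681/2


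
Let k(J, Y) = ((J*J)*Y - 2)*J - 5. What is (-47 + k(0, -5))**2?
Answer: 2704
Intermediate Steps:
k(J, Y) = -5 + J*(-2 + Y*J**2) (k(J, Y) = (J**2*Y - 2)*J - 5 = (Y*J**2 - 2)*J - 5 = (-2 + Y*J**2)*J - 5 = J*(-2 + Y*J**2) - 5 = -5 + J*(-2 + Y*J**2))
(-47 + k(0, -5))**2 = (-47 + (-5 - 2*0 - 5*0**3))**2 = (-47 + (-5 + 0 - 5*0))**2 = (-47 + (-5 + 0 + 0))**2 = (-47 - 5)**2 = (-52)**2 = 2704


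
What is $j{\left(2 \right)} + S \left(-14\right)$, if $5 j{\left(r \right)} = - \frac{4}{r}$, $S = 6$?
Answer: $- \frac{422}{5} \approx -84.4$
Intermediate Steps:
$j{\left(r \right)} = - \frac{4}{5 r}$ ($j{\left(r \right)} = \frac{\left(-1\right) \frac{4}{r}}{5} = \frac{\left(-4\right) \frac{1}{r}}{5} = - \frac{4}{5 r}$)
$j{\left(2 \right)} + S \left(-14\right) = - \frac{4}{5 \cdot 2} + 6 \left(-14\right) = \left(- \frac{4}{5}\right) \frac{1}{2} - 84 = - \frac{2}{5} - 84 = - \frac{422}{5}$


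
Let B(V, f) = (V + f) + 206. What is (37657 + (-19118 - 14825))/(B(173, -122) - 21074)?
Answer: -1238/6939 ≈ -0.17841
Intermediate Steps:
B(V, f) = 206 + V + f
(37657 + (-19118 - 14825))/(B(173, -122) - 21074) = (37657 + (-19118 - 14825))/((206 + 173 - 122) - 21074) = (37657 - 33943)/(257 - 21074) = 3714/(-20817) = 3714*(-1/20817) = -1238/6939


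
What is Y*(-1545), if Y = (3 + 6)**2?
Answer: -125145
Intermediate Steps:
Y = 81 (Y = 9**2 = 81)
Y*(-1545) = 81*(-1545) = -125145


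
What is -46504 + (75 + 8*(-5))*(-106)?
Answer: -50214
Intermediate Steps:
-46504 + (75 + 8*(-5))*(-106) = -46504 + (75 - 40)*(-106) = -46504 + 35*(-106) = -46504 - 3710 = -50214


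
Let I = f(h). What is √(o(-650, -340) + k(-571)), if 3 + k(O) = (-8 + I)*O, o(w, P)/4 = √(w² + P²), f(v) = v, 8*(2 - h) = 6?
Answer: √(15405 + 160*√5381)/2 ≈ 82.374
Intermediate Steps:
h = 5/4 (h = 2 - ⅛*6 = 2 - ¾ = 5/4 ≈ 1.2500)
I = 5/4 ≈ 1.2500
o(w, P) = 4*√(P² + w²) (o(w, P) = 4*√(w² + P²) = 4*√(P² + w²))
k(O) = -3 - 27*O/4 (k(O) = -3 + (-8 + 5/4)*O = -3 - 27*O/4)
√(o(-650, -340) + k(-571)) = √(4*√((-340)² + (-650)²) + (-3 - 27/4*(-571))) = √(4*√(115600 + 422500) + (-3 + 15417/4)) = √(4*√538100 + 15405/4) = √(4*(10*√5381) + 15405/4) = √(40*√5381 + 15405/4) = √(15405/4 + 40*√5381)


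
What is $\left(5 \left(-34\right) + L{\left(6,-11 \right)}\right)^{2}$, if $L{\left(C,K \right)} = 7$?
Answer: $26569$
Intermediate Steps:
$\left(5 \left(-34\right) + L{\left(6,-11 \right)}\right)^{2} = \left(5 \left(-34\right) + 7\right)^{2} = \left(-170 + 7\right)^{2} = \left(-163\right)^{2} = 26569$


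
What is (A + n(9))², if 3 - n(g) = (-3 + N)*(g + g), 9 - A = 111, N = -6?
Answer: 3969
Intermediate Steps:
A = -102 (A = 9 - 1*111 = 9 - 111 = -102)
n(g) = 3 + 18*g (n(g) = 3 - (-3 - 6)*(g + g) = 3 - (-9)*2*g = 3 - (-18)*g = 3 + 18*g)
(A + n(9))² = (-102 + (3 + 18*9))² = (-102 + (3 + 162))² = (-102 + 165)² = 63² = 3969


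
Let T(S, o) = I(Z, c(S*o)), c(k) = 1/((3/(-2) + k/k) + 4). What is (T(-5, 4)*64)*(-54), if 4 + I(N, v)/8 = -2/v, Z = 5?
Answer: 304128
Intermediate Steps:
c(k) = 2/7 (c(k) = 1/((3*(-1/2) + 1) + 4) = 1/((-3/2 + 1) + 4) = 1/(-1/2 + 4) = 1/(7/2) = 2/7)
I(N, v) = -32 - 16/v (I(N, v) = -32 + 8*(-2/v) = -32 - 16/v)
T(S, o) = -88 (T(S, o) = -32 - 16/2/7 = -32 - 16*7/2 = -32 - 56 = -88)
(T(-5, 4)*64)*(-54) = -88*64*(-54) = -5632*(-54) = 304128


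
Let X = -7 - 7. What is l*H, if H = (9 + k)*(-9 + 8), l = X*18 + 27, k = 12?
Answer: 4725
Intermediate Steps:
X = -14
l = -225 (l = -14*18 + 27 = -252 + 27 = -225)
H = -21 (H = (9 + 12)*(-9 + 8) = 21*(-1) = -21)
l*H = -225*(-21) = 4725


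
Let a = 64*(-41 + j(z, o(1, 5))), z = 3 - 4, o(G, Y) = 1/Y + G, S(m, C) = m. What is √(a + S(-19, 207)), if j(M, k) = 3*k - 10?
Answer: I*√76315/5 ≈ 55.25*I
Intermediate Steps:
o(G, Y) = G + 1/Y
z = -1
j(M, k) = -10 + 3*k
a = -15168/5 (a = 64*(-41 + (-10 + 3*(1 + 1/5))) = 64*(-41 + (-10 + 3*(1 + ⅕))) = 64*(-41 + (-10 + 3*(6/5))) = 64*(-41 + (-10 + 18/5)) = 64*(-41 - 32/5) = 64*(-237/5) = -15168/5 ≈ -3033.6)
√(a + S(-19, 207)) = √(-15168/5 - 19) = √(-15263/5) = I*√76315/5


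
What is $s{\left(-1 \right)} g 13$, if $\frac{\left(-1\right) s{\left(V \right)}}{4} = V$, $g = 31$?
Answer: $1612$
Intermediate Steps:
$s{\left(V \right)} = - 4 V$
$s{\left(-1 \right)} g 13 = \left(-4\right) \left(-1\right) 31 \cdot 13 = 4 \cdot 31 \cdot 13 = 124 \cdot 13 = 1612$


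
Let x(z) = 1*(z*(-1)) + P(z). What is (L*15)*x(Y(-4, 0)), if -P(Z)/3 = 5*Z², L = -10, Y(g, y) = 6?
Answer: 81900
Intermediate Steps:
P(Z) = -15*Z²
x(z) = -z - 15*z² (x(z) = 1*(z*(-1)) - 15*z² = 1*(-z) - 15*z² = -z - 15*z²)
(L*15)*x(Y(-4, 0)) = (-10*15)*(6*(-1 - 15*6)) = -900*(-1 - 90) = -900*(-91) = -150*(-546) = 81900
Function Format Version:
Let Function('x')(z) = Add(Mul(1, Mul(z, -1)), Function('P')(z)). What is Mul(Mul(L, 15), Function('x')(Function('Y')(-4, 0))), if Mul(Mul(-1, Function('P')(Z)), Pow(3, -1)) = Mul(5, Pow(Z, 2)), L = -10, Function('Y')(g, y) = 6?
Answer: 81900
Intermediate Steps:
Function('P')(Z) = Mul(-15, Pow(Z, 2)) (Function('P')(Z) = Mul(-3, Mul(5, Pow(Z, 2))) = Mul(-15, Pow(Z, 2)))
Function('x')(z) = Add(Mul(-1, z), Mul(-15, Pow(z, 2))) (Function('x')(z) = Add(Mul(1, Mul(z, -1)), Mul(-15, Pow(z, 2))) = Add(Mul(1, Mul(-1, z)), Mul(-15, Pow(z, 2))) = Add(Mul(-1, z), Mul(-15, Pow(z, 2))))
Mul(Mul(L, 15), Function('x')(Function('Y')(-4, 0))) = Mul(Mul(-10, 15), Mul(6, Add(-1, Mul(-15, 6)))) = Mul(-150, Mul(6, Add(-1, -90))) = Mul(-150, Mul(6, -91)) = Mul(-150, -546) = 81900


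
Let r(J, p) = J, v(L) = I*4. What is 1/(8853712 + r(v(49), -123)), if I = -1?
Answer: 1/8853708 ≈ 1.1295e-7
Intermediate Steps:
v(L) = -4 (v(L) = -1*4 = -4)
1/(8853712 + r(v(49), -123)) = 1/(8853712 - 4) = 1/8853708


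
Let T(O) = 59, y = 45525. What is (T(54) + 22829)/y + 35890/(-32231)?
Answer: -896189122/1467316275 ≈ -0.61077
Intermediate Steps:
(T(54) + 22829)/y + 35890/(-32231) = (59 + 22829)/45525 + 35890/(-32231) = 22888*(1/45525) + 35890*(-1/32231) = 22888/45525 - 35890/32231 = -896189122/1467316275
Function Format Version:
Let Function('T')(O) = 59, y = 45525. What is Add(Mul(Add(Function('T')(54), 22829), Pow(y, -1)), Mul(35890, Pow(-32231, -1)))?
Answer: Rational(-896189122, 1467316275) ≈ -0.61077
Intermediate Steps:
Add(Mul(Add(Function('T')(54), 22829), Pow(y, -1)), Mul(35890, Pow(-32231, -1))) = Add(Mul(Add(59, 22829), Pow(45525, -1)), Mul(35890, Pow(-32231, -1))) = Add(Mul(22888, Rational(1, 45525)), Mul(35890, Rational(-1, 32231))) = Add(Rational(22888, 45525), Rational(-35890, 32231)) = Rational(-896189122, 1467316275)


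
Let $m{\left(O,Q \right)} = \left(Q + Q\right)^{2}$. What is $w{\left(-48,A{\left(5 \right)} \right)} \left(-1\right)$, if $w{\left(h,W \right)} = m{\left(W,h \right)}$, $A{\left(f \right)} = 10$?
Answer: $-9216$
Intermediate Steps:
$m{\left(O,Q \right)} = 4 Q^{2}$ ($m{\left(O,Q \right)} = \left(2 Q\right)^{2} = 4 Q^{2}$)
$w{\left(h,W \right)} = 4 h^{2}$
$w{\left(-48,A{\left(5 \right)} \right)} \left(-1\right) = 4 \left(-48\right)^{2} \left(-1\right) = 4 \cdot 2304 \left(-1\right) = 9216 \left(-1\right) = -9216$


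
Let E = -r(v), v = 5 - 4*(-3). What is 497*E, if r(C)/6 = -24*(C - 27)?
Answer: -715680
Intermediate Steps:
v = 17 (v = 5 + 12 = 17)
r(C) = 3888 - 144*C (r(C) = 6*(-24*(C - 27)) = 6*(-24*(-27 + C)) = 6*(648 - 24*C) = 3888 - 144*C)
E = -1440 (E = -(3888 - 144*17) = -(3888 - 2448) = -1*1440 = -1440)
497*E = 497*(-1440) = -715680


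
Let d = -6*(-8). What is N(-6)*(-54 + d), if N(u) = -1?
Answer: 6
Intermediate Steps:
d = 48
N(-6)*(-54 + d) = -(-54 + 48) = -1*(-6) = 6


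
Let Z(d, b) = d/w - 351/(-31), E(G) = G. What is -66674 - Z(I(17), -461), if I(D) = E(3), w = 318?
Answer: -219128001/3286 ≈ -66685.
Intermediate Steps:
I(D) = 3
Z(d, b) = 351/31 + d/318 (Z(d, b) = d/318 - 351/(-31) = d*(1/318) - 351*(-1/31) = d/318 + 351/31 = 351/31 + d/318)
-66674 - Z(I(17), -461) = -66674 - (351/31 + (1/318)*3) = -66674 - (351/31 + 1/106) = -66674 - 1*37237/3286 = -66674 - 37237/3286 = -219128001/3286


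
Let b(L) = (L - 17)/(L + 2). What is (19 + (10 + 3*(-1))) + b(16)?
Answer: 467/18 ≈ 25.944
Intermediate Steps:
b(L) = (-17 + L)/(2 + L)
(19 + (10 + 3*(-1))) + b(16) = (19 + (10 + 3*(-1))) + (-17 + 16)/(2 + 16) = (19 + (10 - 3)) - 1/18 = (19 + 7) + (1/18)*(-1) = 26 - 1/18 = 467/18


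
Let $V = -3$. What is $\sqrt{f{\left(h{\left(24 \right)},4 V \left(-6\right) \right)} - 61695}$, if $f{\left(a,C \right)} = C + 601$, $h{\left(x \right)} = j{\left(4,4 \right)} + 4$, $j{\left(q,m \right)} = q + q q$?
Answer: $i \sqrt{61022} \approx 247.03 i$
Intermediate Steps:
$j{\left(q,m \right)} = q + q^{2}$
$h{\left(x \right)} = 24$ ($h{\left(x \right)} = 4 \left(1 + 4\right) + 4 = 4 \cdot 5 + 4 = 20 + 4 = 24$)
$f{\left(a,C \right)} = 601 + C$
$\sqrt{f{\left(h{\left(24 \right)},4 V \left(-6\right) \right)} - 61695} = \sqrt{\left(601 + 4 \left(-3\right) \left(-6\right)\right) - 61695} = \sqrt{\left(601 - -72\right) - 61695} = \sqrt{\left(601 + 72\right) - 61695} = \sqrt{673 - 61695} = \sqrt{-61022} = i \sqrt{61022}$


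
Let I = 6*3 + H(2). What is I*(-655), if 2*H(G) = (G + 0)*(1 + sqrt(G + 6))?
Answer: -12445 - 1310*sqrt(2) ≈ -14298.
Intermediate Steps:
H(G) = G*(1 + sqrt(6 + G))/2 (H(G) = ((G + 0)*(1 + sqrt(G + 6)))/2 = (G*(1 + sqrt(6 + G)))/2 = G*(1 + sqrt(6 + G))/2)
I = 19 + 2*sqrt(2) (I = 6*3 + (1/2)*2*(1 + sqrt(6 + 2)) = 18 + (1/2)*2*(1 + sqrt(8)) = 18 + (1/2)*2*(1 + 2*sqrt(2)) = 18 + (1 + 2*sqrt(2)) = 19 + 2*sqrt(2) ≈ 21.828)
I*(-655) = (19 + 2*sqrt(2))*(-655) = -12445 - 1310*sqrt(2)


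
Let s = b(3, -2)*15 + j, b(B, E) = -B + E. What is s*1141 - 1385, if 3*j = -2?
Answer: -263162/3 ≈ -87721.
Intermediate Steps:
b(B, E) = E - B
j = -2/3 (j = (1/3)*(-2) = -2/3 ≈ -0.66667)
s = -227/3 (s = (-2 - 1*3)*15 - 2/3 = (-2 - 3)*15 - 2/3 = -5*15 - 2/3 = -75 - 2/3 = -227/3 ≈ -75.667)
s*1141 - 1385 = -227/3*1141 - 1385 = -259007/3 - 1385 = -263162/3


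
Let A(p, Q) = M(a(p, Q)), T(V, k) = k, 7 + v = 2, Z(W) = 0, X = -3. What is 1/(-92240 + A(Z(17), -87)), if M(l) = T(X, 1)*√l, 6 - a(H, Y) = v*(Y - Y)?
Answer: -46120/4254108797 - √6/8508217594 ≈ -1.0842e-5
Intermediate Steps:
v = -5 (v = -7 + 2 = -5)
a(H, Y) = 6 (a(H, Y) = 6 - (-5)*(Y - Y) = 6 - (-5)*0 = 6 - 1*0 = 6 + 0 = 6)
M(l) = √l (M(l) = 1*√l = √l)
A(p, Q) = √6
1/(-92240 + A(Z(17), -87)) = 1/(-92240 + √6)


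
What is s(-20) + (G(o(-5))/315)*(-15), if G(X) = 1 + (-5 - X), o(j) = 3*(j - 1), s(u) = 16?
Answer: 46/3 ≈ 15.333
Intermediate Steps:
o(j) = -3 + 3*j (o(j) = 3*(-1 + j) = -3 + 3*j)
G(X) = -4 - X
s(-20) + (G(o(-5))/315)*(-15) = 16 + ((-4 - (-3 + 3*(-5)))/315)*(-15) = 16 + ((-4 - (-3 - 15))*(1/315))*(-15) = 16 + ((-4 - 1*(-18))*(1/315))*(-15) = 16 + ((-4 + 18)*(1/315))*(-15) = 16 + (14*(1/315))*(-15) = 16 + (2/45)*(-15) = 16 - ⅔ = 46/3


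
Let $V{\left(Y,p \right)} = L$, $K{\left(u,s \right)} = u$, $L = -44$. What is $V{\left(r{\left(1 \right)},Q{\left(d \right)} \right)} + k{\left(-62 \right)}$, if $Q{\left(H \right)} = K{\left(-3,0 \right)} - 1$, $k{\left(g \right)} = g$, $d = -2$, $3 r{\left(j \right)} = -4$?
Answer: $-106$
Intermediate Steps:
$r{\left(j \right)} = - \frac{4}{3}$ ($r{\left(j \right)} = \frac{1}{3} \left(-4\right) = - \frac{4}{3}$)
$Q{\left(H \right)} = -4$ ($Q{\left(H \right)} = -3 - 1 = -4$)
$V{\left(Y,p \right)} = -44$
$V{\left(r{\left(1 \right)},Q{\left(d \right)} \right)} + k{\left(-62 \right)} = -44 - 62 = -106$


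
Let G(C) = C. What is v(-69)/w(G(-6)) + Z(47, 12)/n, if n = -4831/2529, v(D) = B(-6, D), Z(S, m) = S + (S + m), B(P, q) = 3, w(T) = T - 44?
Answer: -13418193/241550 ≈ -55.550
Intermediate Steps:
w(T) = -44 + T
Z(S, m) = m + 2*S
v(D) = 3
n = -4831/2529 (n = -4831*1/2529 = -4831/2529 ≈ -1.9102)
v(-69)/w(G(-6)) + Z(47, 12)/n = 3/(-44 - 6) + (12 + 2*47)/(-4831/2529) = 3/(-50) + (12 + 94)*(-2529/4831) = 3*(-1/50) + 106*(-2529/4831) = -3/50 - 268074/4831 = -13418193/241550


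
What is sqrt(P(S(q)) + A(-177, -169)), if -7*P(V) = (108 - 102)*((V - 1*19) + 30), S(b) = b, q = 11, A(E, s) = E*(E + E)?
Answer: sqrt(3069318)/7 ≈ 250.28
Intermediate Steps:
A(E, s) = 2*E**2 (A(E, s) = E*(2*E) = 2*E**2)
P(V) = -66/7 - 6*V/7 (P(V) = -(108 - 102)*((V - 1*19) + 30)/7 = -6*((V - 19) + 30)/7 = -6*((-19 + V) + 30)/7 = -6*(11 + V)/7 = -(66 + 6*V)/7 = -66/7 - 6*V/7)
sqrt(P(S(q)) + A(-177, -169)) = sqrt((-66/7 - 6/7*11) + 2*(-177)**2) = sqrt((-66/7 - 66/7) + 2*31329) = sqrt(-132/7 + 62658) = sqrt(438474/7) = sqrt(3069318)/7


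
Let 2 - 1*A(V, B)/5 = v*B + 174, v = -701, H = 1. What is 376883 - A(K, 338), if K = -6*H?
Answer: -806947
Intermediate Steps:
K = -6 (K = -6*1 = -6)
A(V, B) = -860 + 3505*B (A(V, B) = 10 - 5*(-701*B + 174) = 10 - 5*(174 - 701*B) = 10 + (-870 + 3505*B) = -860 + 3505*B)
376883 - A(K, 338) = 376883 - (-860 + 3505*338) = 376883 - (-860 + 1184690) = 376883 - 1*1183830 = 376883 - 1183830 = -806947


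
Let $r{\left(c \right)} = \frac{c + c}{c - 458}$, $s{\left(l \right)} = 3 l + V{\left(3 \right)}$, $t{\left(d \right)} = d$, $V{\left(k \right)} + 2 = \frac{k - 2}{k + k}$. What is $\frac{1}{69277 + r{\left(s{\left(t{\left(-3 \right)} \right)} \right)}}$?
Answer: $\frac{2813}{194876331} \approx 1.4435 \cdot 10^{-5}$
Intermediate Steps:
$V{\left(k \right)} = -2 + \frac{-2 + k}{2 k}$ ($V{\left(k \right)} = -2 + \frac{k - 2}{k + k} = -2 + \frac{-2 + k}{2 k}$)
$s{\left(l \right)} = - \frac{11}{6} + 3 l$ ($s{\left(l \right)} = 3 l - \frac{11}{6} = - \frac{11}{6} + 3 l$)
$r{\left(c \right)} = \frac{2 c}{-458 + c}$
$\frac{1}{69277 + r{\left(s{\left(t{\left(-3 \right)} \right)} \right)}} = \frac{1}{69277 + \frac{2 \left(- \frac{11}{6} + 3 \left(-3\right)\right)}{-458 + \left(- \frac{11}{6} + 3 \left(-3\right)\right)}} = \frac{1}{69277 + \frac{2 \left(- \frac{11}{6} - 9\right)}{-458 - \frac{65}{6}}} = \frac{1}{69277 + 2 \left(- \frac{65}{6}\right) \frac{1}{-458 - \frac{65}{6}}} = \frac{1}{69277 + 2 \left(- \frac{65}{6}\right) \frac{1}{- \frac{2813}{6}}} = \frac{1}{69277 + 2 \left(- \frac{65}{6}\right) \left(- \frac{6}{2813}\right)} = \frac{1}{69277 + \frac{130}{2813}} = \frac{1}{\frac{194876331}{2813}} = \frac{2813}{194876331}$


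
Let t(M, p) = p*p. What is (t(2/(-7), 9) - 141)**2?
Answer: 3600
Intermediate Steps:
t(M, p) = p**2
(t(2/(-7), 9) - 141)**2 = (9**2 - 141)**2 = (81 - 141)**2 = (-60)**2 = 3600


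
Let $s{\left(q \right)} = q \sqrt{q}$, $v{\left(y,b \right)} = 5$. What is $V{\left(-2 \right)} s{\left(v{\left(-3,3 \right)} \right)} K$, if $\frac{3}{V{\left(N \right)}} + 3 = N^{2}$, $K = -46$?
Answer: $- 690 \sqrt{5} \approx -1542.9$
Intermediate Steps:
$V{\left(N \right)} = \frac{3}{-3 + N^{2}}$
$s{\left(q \right)} = q^{\frac{3}{2}}$
$V{\left(-2 \right)} s{\left(v{\left(-3,3 \right)} \right)} K = \frac{3}{-3 + \left(-2\right)^{2}} \cdot 5^{\frac{3}{2}} \left(-46\right) = \frac{3}{-3 + 4} \cdot 5 \sqrt{5} \left(-46\right) = \frac{3}{1} \cdot 5 \sqrt{5} \left(-46\right) = 3 \cdot 1 \cdot 5 \sqrt{5} \left(-46\right) = 3 \cdot 5 \sqrt{5} \left(-46\right) = 15 \sqrt{5} \left(-46\right) = - 690 \sqrt{5}$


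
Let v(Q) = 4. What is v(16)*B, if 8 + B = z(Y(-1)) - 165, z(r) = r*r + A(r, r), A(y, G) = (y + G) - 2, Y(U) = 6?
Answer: -508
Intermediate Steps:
A(y, G) = -2 + G + y (A(y, G) = (G + y) - 2 = -2 + G + y)
z(r) = -2 + r² + 2*r (z(r) = r*r + (-2 + r + r) = r² + (-2 + 2*r) = -2 + r² + 2*r)
B = -127 (B = -8 + ((-2 + 6² + 2*6) - 165) = -8 + ((-2 + 36 + 12) - 165) = -8 + (46 - 165) = -8 - 119 = -127)
v(16)*B = 4*(-127) = -508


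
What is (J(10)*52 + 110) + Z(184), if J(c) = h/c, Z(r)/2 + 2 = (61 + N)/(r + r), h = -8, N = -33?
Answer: 14847/230 ≈ 64.552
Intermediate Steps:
Z(r) = -4 + 28/r (Z(r) = -4 + 2*((61 - 33)/(r + r)) = -4 + 2*(28/((2*r))) = -4 + 2*(28*(1/(2*r))) = -4 + 2*(14/r) = -4 + 28/r)
J(c) = -8/c
(J(10)*52 + 110) + Z(184) = (-8/10*52 + 110) + (-4 + 28/184) = (-8*⅒*52 + 110) + (-4 + 28*(1/184)) = (-⅘*52 + 110) + (-4 + 7/46) = (-208/5 + 110) - 177/46 = 342/5 - 177/46 = 14847/230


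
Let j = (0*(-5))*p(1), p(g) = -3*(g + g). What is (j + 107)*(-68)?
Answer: -7276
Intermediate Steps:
p(g) = -6*g
j = 0 (j = (0*(-5))*(-6*1) = 0*(-6) = 0)
(j + 107)*(-68) = (0 + 107)*(-68) = 107*(-68) = -7276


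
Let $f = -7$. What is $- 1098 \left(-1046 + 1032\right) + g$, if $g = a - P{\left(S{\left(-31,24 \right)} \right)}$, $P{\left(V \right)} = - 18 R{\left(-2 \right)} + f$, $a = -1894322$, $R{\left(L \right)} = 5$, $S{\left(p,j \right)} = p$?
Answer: $-1878853$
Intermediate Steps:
$P{\left(V \right)} = -97$ ($P{\left(V \right)} = \left(-18\right) 5 - 7 = -90 - 7 = -97$)
$g = -1894225$ ($g = -1894322 - -97 = -1894322 + 97 = -1894225$)
$- 1098 \left(-1046 + 1032\right) + g = - 1098 \left(-1046 + 1032\right) - 1894225 = \left(-1098\right) \left(-14\right) - 1894225 = 15372 - 1894225 = -1878853$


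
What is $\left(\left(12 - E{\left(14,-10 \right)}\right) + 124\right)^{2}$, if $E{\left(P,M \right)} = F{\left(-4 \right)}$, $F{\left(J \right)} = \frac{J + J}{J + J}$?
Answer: $18225$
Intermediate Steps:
$F{\left(J \right)} = 1$ ($F{\left(J \right)} = \frac{2 J}{2 J} = 2 J \frac{1}{2 J} = 1$)
$E{\left(P,M \right)} = 1$
$\left(\left(12 - E{\left(14,-10 \right)}\right) + 124\right)^{2} = \left(\left(12 - 1\right) + 124\right)^{2} = \left(11 + 124\right)^{2} = 135^{2} = 18225$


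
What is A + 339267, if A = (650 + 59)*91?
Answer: 403786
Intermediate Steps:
A = 64519 (A = 709*91 = 64519)
A + 339267 = 64519 + 339267 = 403786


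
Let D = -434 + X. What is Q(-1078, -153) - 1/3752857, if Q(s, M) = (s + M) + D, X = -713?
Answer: -8924293947/3752857 ≈ -2378.0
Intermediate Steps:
D = -1147 (D = -434 - 713 = -1147)
Q(s, M) = -1147 + M + s (Q(s, M) = (s + M) - 1147 = (M + s) - 1147 = -1147 + M + s)
Q(-1078, -153) - 1/3752857 = (-1147 - 153 - 1078) - 1/3752857 = -2378 - 1*1/3752857 = -2378 - 1/3752857 = -8924293947/3752857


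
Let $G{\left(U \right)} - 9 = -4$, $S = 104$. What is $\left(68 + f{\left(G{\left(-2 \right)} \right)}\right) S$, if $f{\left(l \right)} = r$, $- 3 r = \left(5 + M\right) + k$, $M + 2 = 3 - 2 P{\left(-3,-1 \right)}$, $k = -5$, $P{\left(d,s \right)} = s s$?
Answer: $\frac{21320}{3} \approx 7106.7$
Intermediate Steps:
$G{\left(U \right)} = 5$ ($G{\left(U \right)} = 9 - 4 = 5$)
$P{\left(d,s \right)} = s^{2}$
$M = -1$ ($M = -2 + \left(3 - 2 \left(-1\right)^{2}\right) = -2 + \left(3 - 2\right) = -2 + 1 = -1$)
$r = \frac{1}{3}$ ($r = - \frac{\left(5 - 1\right) - 5}{3} = - \frac{4 - 5}{3} = \left(- \frac{1}{3}\right) \left(-1\right) = \frac{1}{3} \approx 0.33333$)
$f{\left(l \right)} = \frac{1}{3}$
$\left(68 + f{\left(G{\left(-2 \right)} \right)}\right) S = \left(68 + \frac{1}{3}\right) 104 = \frac{205}{3} \cdot 104 = \frac{21320}{3}$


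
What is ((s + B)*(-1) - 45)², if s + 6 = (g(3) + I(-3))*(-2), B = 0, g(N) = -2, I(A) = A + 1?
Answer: 2209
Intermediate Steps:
I(A) = 1 + A
s = 2 (s = -6 + (-2 + (1 - 3))*(-2) = -6 + (-2 - 2)*(-2) = -6 - 4*(-2) = -6 + 8 = 2)
((s + B)*(-1) - 45)² = ((2 + 0)*(-1) - 45)² = (2*(-1) - 45)² = (-2 - 45)² = (-47)² = 2209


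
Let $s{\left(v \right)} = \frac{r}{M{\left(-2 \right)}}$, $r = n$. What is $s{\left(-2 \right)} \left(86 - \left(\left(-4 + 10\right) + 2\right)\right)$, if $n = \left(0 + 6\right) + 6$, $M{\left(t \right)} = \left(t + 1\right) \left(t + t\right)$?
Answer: $234$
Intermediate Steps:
$M{\left(t \right)} = 2 t \left(1 + t\right)$ ($M{\left(t \right)} = \left(1 + t\right) 2 t = 2 t \left(1 + t\right)$)
$n = 12$ ($n = 6 + 6 = 12$)
$r = 12$
$s{\left(v \right)} = 3$ ($s{\left(v \right)} = \frac{12}{2 \left(-2\right) \left(1 - 2\right)} = \frac{12}{2 \left(-2\right) \left(-1\right)} = \frac{12}{4} = 12 \cdot \frac{1}{4} = 3$)
$s{\left(-2 \right)} \left(86 - \left(\left(-4 + 10\right) + 2\right)\right) = 3 \left(86 - \left(\left(-4 + 10\right) + 2\right)\right) = 3 \left(86 - \left(6 + 2\right)\right) = 3 \left(86 - 8\right) = 3 \cdot 78 = 234$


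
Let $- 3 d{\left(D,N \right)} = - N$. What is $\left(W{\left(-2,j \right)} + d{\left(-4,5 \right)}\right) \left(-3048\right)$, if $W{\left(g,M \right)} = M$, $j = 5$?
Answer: $-20320$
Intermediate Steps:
$d{\left(D,N \right)} = \frac{N}{3}$ ($d{\left(D,N \right)} = - \frac{\left(-1\right) N}{3} = \frac{N}{3}$)
$\left(W{\left(-2,j \right)} + d{\left(-4,5 \right)}\right) \left(-3048\right) = \left(5 + \frac{1}{3} \cdot 5\right) \left(-3048\right) = \left(5 + \frac{5}{3}\right) \left(-3048\right) = \frac{20}{3} \left(-3048\right) = -20320$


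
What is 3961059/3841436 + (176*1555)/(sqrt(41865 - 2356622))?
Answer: 3961059/3841436 - 273680*I*sqrt(2314757)/2314757 ≈ 1.0311 - 179.88*I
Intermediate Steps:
3961059/3841436 + (176*1555)/(sqrt(41865 - 2356622)) = 3961059*(1/3841436) + 273680/(sqrt(-2314757)) = 3961059/3841436 + 273680/((I*sqrt(2314757))) = 3961059/3841436 + 273680*(-I*sqrt(2314757)/2314757) = 3961059/3841436 - 273680*I*sqrt(2314757)/2314757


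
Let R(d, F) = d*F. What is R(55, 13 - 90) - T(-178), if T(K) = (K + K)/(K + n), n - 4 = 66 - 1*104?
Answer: -224544/53 ≈ -4236.7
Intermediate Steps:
R(d, F) = F*d
n = -34 (n = 4 + (66 - 1*104) = 4 + (66 - 104) = 4 - 38 = -34)
T(K) = 2*K/(-34 + K) (T(K) = (K + K)/(K - 34) = (2*K)/(-34 + K) = 2*K/(-34 + K))
R(55, 13 - 90) - T(-178) = (13 - 90)*55 - 2*(-178)/(-34 - 178) = -77*55 - 2*(-178)/(-212) = -4235 - 2*(-178)*(-1)/212 = -4235 - 1*89/53 = -4235 - 89/53 = -224544/53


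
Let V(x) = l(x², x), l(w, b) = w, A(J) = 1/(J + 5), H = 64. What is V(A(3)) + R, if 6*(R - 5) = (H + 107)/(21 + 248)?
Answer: 88173/17216 ≈ 5.1216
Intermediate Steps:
A(J) = 1/(5 + J)
V(x) = x²
R = 2747/538 (R = 5 + ((64 + 107)/(21 + 248))/6 = 5 + (171/269)/6 = 5 + (171*(1/269))/6 = 5 + (⅙)*(171/269) = 5 + 57/538 = 2747/538 ≈ 5.1059)
V(A(3)) + R = (1/(5 + 3))² + 2747/538 = (1/8)² + 2747/538 = (⅛)² + 2747/538 = 1/64 + 2747/538 = 88173/17216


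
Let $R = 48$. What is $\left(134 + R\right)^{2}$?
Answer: $33124$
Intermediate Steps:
$\left(134 + R\right)^{2} = \left(134 + 48\right)^{2} = 182^{2} = 33124$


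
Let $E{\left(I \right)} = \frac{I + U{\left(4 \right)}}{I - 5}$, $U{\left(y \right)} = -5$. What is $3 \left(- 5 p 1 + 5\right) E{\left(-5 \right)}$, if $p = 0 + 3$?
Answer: $-30$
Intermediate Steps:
$p = 3$
$E{\left(I \right)} = 1$ ($E{\left(I \right)} = \frac{I - 5}{I - 5} = \frac{-5 + I}{-5 + I} = 1$)
$3 \left(- 5 p 1 + 5\right) E{\left(-5 \right)} = 3 \left(- 5 \cdot 3 \cdot 1 + 5\right) 1 = 3 \left(\left(-5\right) 3 + 5\right) 1 = 3 \left(-15 + 5\right) 1 = 3 \left(-10\right) 1 = \left(-30\right) 1 = -30$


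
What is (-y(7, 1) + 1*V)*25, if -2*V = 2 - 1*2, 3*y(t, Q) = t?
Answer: -175/3 ≈ -58.333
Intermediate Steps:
y(t, Q) = t/3
V = 0 (V = -(2 - 1*2)/2 = -(2 - 2)/2 = -1/2*0 = 0)
(-y(7, 1) + 1*V)*25 = (-7/3 + 1*0)*25 = (-1*7/3 + 0)*25 = (-7/3 + 0)*25 = -7/3*25 = -175/3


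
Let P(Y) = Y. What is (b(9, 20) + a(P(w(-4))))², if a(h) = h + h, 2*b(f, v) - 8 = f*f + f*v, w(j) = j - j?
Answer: 72361/4 ≈ 18090.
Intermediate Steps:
w(j) = 0
b(f, v) = 4 + f²/2 + f*v/2 (b(f, v) = 4 + (f*f + f*v)/2 = 4 + (f² + f*v)/2 = 4 + (f²/2 + f*v/2) = 4 + f²/2 + f*v/2)
a(h) = 2*h
(b(9, 20) + a(P(w(-4))))² = ((4 + (½)*9² + (½)*9*20) + 2*0)² = ((4 + (½)*81 + 90) + 0)² = ((4 + 81/2 + 90) + 0)² = (269/2 + 0)² = (269/2)² = 72361/4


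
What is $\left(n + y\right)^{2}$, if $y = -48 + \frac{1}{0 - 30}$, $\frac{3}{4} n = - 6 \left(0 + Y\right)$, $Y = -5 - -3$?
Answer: $\frac{923521}{900} \approx 1026.1$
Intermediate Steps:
$Y = -2$ ($Y = -5 + 3 = -2$)
$n = 16$ ($n = \frac{4 \left(- 6 \left(0 - 2\right)\right)}{3} = \frac{4 \left(\left(-6\right) \left(-2\right)\right)}{3} = \frac{4}{3} \cdot 12 = 16$)
$y = - \frac{1441}{30}$ ($y = -48 + \frac{1}{-30} = -48 - \frac{1}{30} = - \frac{1441}{30} \approx -48.033$)
$\left(n + y\right)^{2} = \left(16 - \frac{1441}{30}\right)^{2} = \left(- \frac{961}{30}\right)^{2} = \frac{923521}{900}$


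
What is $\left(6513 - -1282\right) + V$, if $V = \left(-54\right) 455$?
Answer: $-16775$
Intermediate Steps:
$V = -24570$
$\left(6513 - -1282\right) + V = \left(6513 - -1282\right) - 24570 = \left(6513 + 1282\right) - 24570 = 7795 - 24570 = -16775$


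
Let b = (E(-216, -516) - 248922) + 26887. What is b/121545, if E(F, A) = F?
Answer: -222251/121545 ≈ -1.8285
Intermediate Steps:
b = -222251 (b = (-216 - 248922) + 26887 = -249138 + 26887 = -222251)
b/121545 = -222251/121545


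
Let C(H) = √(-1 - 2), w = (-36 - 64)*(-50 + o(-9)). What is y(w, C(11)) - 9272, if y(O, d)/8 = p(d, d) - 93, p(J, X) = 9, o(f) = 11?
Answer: -9944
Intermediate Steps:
w = 3900 (w = (-36 - 64)*(-50 + 11) = -100*(-39) = 3900)
C(H) = I*√3 (C(H) = √(-3) = I*√3)
y(O, d) = -672 (y(O, d) = 8*(9 - 93) = 8*(-84) = -672)
y(w, C(11)) - 9272 = -672 - 9272 = -9944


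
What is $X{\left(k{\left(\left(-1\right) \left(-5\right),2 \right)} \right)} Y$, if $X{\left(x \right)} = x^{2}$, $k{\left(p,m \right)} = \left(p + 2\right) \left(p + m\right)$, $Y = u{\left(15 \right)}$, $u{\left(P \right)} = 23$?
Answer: $55223$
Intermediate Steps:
$Y = 23$
$k{\left(p,m \right)} = \left(2 + p\right) \left(m + p\right)$
$X{\left(k{\left(\left(-1\right) \left(-5\right),2 \right)} \right)} Y = \left(\left(\left(-1\right) \left(-5\right)\right)^{2} + 2 \cdot 2 + 2 \left(\left(-1\right) \left(-5\right)\right) + 2 \left(\left(-1\right) \left(-5\right)\right)\right)^{2} \cdot 23 = \left(5^{2} + 4 + 2 \cdot 5 + 2 \cdot 5\right)^{2} \cdot 23 = \left(25 + 4 + 10 + 10\right)^{2} \cdot 23 = 49^{2} \cdot 23 = 2401 \cdot 23 = 55223$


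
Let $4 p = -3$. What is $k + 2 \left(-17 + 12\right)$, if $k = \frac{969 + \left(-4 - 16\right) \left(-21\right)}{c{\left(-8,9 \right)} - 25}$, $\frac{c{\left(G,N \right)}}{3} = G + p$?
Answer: $- \frac{7606}{205} \approx -37.102$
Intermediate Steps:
$p = - \frac{3}{4}$ ($p = \frac{1}{4} \left(-3\right) = - \frac{3}{4} \approx -0.75$)
$c{\left(G,N \right)} = - \frac{9}{4} + 3 G$ ($c{\left(G,N \right)} = 3 \left(G - \frac{3}{4}\right) = 3 \left(- \frac{3}{4} + G\right) = - \frac{9}{4} + 3 G$)
$k = - \frac{5556}{205}$ ($k = \frac{969 + \left(-4 - 16\right) \left(-21\right)}{\left(- \frac{9}{4} + 3 \left(-8\right)\right) - 25} = \frac{969 - -420}{\left(- \frac{9}{4} - 24\right) - 25} = \frac{969 + 420}{- \frac{105}{4} - 25} = \frac{1389}{- \frac{205}{4}} = 1389 \left(- \frac{4}{205}\right) = - \frac{5556}{205} \approx -27.102$)
$k + 2 \left(-17 + 12\right) = - \frac{5556}{205} + 2 \left(-17 + 12\right) = - \frac{5556}{205} + 2 \left(-5\right) = - \frac{5556}{205} - 10 = - \frac{7606}{205}$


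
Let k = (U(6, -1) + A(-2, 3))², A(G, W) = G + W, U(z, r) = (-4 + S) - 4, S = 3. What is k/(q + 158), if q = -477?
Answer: -16/319 ≈ -0.050157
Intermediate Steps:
U(z, r) = -5 (U(z, r) = (-4 + 3) - 4 = -1 - 4 = -5)
k = 16 (k = (-5 + (-2 + 3))² = (-5 + 1)² = (-4)² = 16)
k/(q + 158) = 16/(-477 + 158) = 16/(-319) = -1/319*16 = -16/319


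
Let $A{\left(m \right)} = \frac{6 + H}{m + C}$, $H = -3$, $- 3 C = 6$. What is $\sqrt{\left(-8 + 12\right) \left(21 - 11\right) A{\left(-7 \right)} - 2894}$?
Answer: $\frac{7 i \sqrt{534}}{3} \approx 53.92 i$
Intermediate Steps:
$C = -2$ ($C = \left(- \frac{1}{3}\right) 6 = -2$)
$A{\left(m \right)} = \frac{3}{-2 + m}$ ($A{\left(m \right)} = \frac{6 - 3}{m - 2} = \frac{3}{-2 + m}$)
$\sqrt{\left(-8 + 12\right) \left(21 - 11\right) A{\left(-7 \right)} - 2894} = \sqrt{\left(-8 + 12\right) \left(21 - 11\right) \frac{3}{-2 - 7} - 2894} = \sqrt{4 \cdot 10 \frac{3}{-9} - 2894} = \sqrt{40 \cdot 3 \left(- \frac{1}{9}\right) - 2894} = \sqrt{40 \left(- \frac{1}{3}\right) - 2894} = \sqrt{- \frac{40}{3} - 2894} = \sqrt{- \frac{8722}{3}} = \frac{7 i \sqrt{534}}{3}$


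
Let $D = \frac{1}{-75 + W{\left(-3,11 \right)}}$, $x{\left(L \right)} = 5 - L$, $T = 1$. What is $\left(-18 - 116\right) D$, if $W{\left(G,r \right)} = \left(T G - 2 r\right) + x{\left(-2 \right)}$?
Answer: $\frac{134}{93} \approx 1.4409$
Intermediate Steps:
$W{\left(G,r \right)} = 7 + G - 2 r$ ($W{\left(G,r \right)} = \left(1 G - 2 r\right) + \left(5 - -2\right) = \left(G - 2 r\right) + \left(5 + 2\right) = \left(G - 2 r\right) + 7 = 7 + G - 2 r$)
$D = - \frac{1}{93}$ ($D = \frac{1}{-75 - 18} = \frac{1}{-93} = - \frac{1}{93} \approx -0.010753$)
$\left(-18 - 116\right) D = \left(-18 - 116\right) \left(- \frac{1}{93}\right) = \left(-134\right) \left(- \frac{1}{93}\right) = \frac{134}{93}$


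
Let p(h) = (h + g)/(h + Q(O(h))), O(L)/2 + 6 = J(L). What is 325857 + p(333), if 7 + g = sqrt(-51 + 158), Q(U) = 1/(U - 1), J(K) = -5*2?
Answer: 1790263737/5494 + 33*sqrt(107)/10988 ≈ 3.2586e+5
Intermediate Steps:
J(K) = -10
O(L) = -32 (O(L) = -12 + 2*(-10) = -12 - 20 = -32)
Q(U) = 1/(-1 + U)
g = -7 + sqrt(107) (g = -7 + sqrt(-51 + 158) = -7 + sqrt(107) ≈ 3.3441)
p(h) = (-7 + h + sqrt(107))/(-1/33 + h) (p(h) = (h + (-7 + sqrt(107)))/(h + 1/(-1 - 32)) = (-7 + h + sqrt(107))/(h + 1/(-33)) = (-7 + h + sqrt(107))/(h - 1/33) = (-7 + h + sqrt(107))/(-1/33 + h))
325857 + p(333) = 325857 + 33*(-7 + 333 + sqrt(107))/(-1 + 33*333) = 325857 + 33*(326 + sqrt(107))/(-1 + 10989) = 325857 + 33*(326 + sqrt(107))/10988 = 325857 + 33*(1/10988)*(326 + sqrt(107)) = 325857 + (5379/5494 + 33*sqrt(107)/10988) = 1790263737/5494 + 33*sqrt(107)/10988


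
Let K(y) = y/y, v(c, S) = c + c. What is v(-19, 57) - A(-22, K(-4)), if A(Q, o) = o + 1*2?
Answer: -41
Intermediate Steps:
v(c, S) = 2*c
K(y) = 1
A(Q, o) = 2 + o (A(Q, o) = o + 2 = 2 + o)
v(-19, 57) - A(-22, K(-4)) = 2*(-19) - (2 + 1) = -38 - 1*3 = -38 - 3 = -41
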